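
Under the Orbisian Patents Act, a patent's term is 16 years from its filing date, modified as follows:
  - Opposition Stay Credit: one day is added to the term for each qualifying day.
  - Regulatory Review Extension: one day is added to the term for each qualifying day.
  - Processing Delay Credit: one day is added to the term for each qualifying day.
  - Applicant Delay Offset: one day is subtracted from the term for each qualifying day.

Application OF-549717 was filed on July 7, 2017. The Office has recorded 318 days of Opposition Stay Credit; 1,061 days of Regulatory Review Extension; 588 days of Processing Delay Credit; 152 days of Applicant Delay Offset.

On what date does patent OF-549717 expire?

2038-06-26

Base term: filing date + 16 years → 7 July 2033.
Opposition Stay Credit: +318 days → 21 May 2034.
Regulatory Review Extension: +1061 days → 16 April 2037.
Processing Delay Credit: +588 days → 25 November 2038.
Applicant Delay Offset: −152 days → 26 June 2038.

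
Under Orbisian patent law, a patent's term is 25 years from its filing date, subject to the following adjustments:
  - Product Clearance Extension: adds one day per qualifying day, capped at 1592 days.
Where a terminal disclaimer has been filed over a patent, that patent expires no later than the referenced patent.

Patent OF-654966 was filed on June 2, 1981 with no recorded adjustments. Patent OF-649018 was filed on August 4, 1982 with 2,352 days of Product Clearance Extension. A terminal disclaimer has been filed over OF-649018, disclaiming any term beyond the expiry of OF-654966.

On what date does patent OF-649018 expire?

Natural term of OF-649018:
  Base: filing + 25 years → 4 August 2007.
  Product Clearance Extension: 2352 days claimed exceeds the 1592-day cap, so +1592 days → 13 December 2011.
Expiry of referenced patent OF-654966:
  Base: filing + 25 years → 2 June 2006.
Terminal disclaimer: OF-649018 expires on the earlier of 13 December 2011 and 2 June 2006.

June 2, 2006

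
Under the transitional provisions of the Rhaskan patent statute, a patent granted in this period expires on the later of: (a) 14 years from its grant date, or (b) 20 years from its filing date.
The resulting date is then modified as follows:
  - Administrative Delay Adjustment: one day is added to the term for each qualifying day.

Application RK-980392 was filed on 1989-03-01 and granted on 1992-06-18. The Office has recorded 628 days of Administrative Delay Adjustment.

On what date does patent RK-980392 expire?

November 19, 2010

(a) grant + 14 years → 18 June 2006.
(b) filing + 20 years → 1 March 2009.
Later of the two: 1 March 2009.
Administrative Delay Adjustment: +628 days → 19 November 2010.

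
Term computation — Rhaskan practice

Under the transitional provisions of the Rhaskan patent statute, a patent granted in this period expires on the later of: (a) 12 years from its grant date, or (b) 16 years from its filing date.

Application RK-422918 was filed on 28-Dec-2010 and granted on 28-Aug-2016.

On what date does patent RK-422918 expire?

August 28, 2028

(a) grant + 12 years → 28 August 2028.
(b) filing + 16 years → 28 December 2026.
Later of the two: 28 August 2028.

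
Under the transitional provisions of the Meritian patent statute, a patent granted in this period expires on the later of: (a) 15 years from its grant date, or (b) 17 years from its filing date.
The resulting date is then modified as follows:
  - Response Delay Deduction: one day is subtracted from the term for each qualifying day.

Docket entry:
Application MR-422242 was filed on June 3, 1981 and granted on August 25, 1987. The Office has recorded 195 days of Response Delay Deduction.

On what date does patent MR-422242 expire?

(a) grant + 15 years → 25 August 2002.
(b) filing + 17 years → 3 June 1998.
Later of the two: 25 August 2002.
Response Delay Deduction: −195 days → 11 February 2002.

2002-02-11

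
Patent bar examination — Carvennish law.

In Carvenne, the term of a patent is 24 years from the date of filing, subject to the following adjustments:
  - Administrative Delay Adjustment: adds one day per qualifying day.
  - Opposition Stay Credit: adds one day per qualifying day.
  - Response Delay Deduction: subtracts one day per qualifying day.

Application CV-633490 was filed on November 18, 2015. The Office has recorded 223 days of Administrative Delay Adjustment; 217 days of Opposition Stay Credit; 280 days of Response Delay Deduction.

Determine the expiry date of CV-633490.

2040-04-26

Base term: filing date + 24 years → 18 November 2039.
Administrative Delay Adjustment: +223 days → 28 June 2040.
Opposition Stay Credit: +217 days → 31 January 2041.
Response Delay Deduction: −280 days → 26 April 2040.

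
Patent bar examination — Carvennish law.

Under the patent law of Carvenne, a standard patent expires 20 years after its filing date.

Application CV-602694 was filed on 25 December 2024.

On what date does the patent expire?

Filing date + 20 years → 25 December 2044.

December 25, 2044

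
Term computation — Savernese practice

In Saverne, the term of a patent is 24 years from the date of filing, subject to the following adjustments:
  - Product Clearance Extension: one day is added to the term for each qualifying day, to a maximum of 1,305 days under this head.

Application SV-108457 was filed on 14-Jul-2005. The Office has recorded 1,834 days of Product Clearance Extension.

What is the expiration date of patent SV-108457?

2033-02-08

Base term: filing date + 24 years → 14 July 2029.
Product Clearance Extension: 1834 days claimed exceeds the 1305-day cap, so +1305 days → 8 February 2033.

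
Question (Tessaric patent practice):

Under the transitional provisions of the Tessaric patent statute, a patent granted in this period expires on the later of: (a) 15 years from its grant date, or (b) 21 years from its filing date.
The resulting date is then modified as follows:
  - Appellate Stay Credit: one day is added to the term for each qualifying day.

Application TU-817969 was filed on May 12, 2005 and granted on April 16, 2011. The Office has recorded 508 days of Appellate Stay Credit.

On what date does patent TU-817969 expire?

(a) grant + 15 years → 16 April 2026.
(b) filing + 21 years → 12 May 2026.
Later of the two: 12 May 2026.
Appellate Stay Credit: +508 days → 2 October 2027.

October 2, 2027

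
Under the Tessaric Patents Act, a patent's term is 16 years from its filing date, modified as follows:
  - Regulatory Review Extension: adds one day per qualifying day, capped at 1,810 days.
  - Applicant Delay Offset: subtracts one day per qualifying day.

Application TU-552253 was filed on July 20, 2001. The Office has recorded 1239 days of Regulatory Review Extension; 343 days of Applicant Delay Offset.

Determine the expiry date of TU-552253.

Base term: filing date + 16 years → 20 July 2017.
Regulatory Review Extension: 1239 days (within the 1810-day cap) → +1239 days → 10 December 2020.
Applicant Delay Offset: −343 days → 2 January 2020.

2020-01-02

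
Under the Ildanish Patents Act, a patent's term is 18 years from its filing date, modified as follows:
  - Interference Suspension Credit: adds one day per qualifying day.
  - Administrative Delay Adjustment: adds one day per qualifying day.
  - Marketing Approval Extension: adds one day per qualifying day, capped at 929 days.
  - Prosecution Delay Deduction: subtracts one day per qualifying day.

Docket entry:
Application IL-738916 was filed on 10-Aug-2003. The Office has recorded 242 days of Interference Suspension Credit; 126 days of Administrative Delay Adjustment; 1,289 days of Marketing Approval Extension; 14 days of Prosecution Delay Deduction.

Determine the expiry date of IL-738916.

February 13, 2025

Base term: filing date + 18 years → 10 August 2021.
Interference Suspension Credit: +242 days → 9 April 2022.
Administrative Delay Adjustment: +126 days → 13 August 2022.
Marketing Approval Extension: 1289 days claimed exceeds the 929-day cap, so +929 days → 27 February 2025.
Prosecution Delay Deduction: −14 days → 13 February 2025.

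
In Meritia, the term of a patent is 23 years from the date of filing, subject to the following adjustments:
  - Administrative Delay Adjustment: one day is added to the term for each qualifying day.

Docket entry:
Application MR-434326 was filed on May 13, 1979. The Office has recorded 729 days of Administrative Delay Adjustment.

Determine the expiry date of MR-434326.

Base term: filing date + 23 years → 13 May 2002.
Administrative Delay Adjustment: +729 days → 11 May 2004.

2004-05-11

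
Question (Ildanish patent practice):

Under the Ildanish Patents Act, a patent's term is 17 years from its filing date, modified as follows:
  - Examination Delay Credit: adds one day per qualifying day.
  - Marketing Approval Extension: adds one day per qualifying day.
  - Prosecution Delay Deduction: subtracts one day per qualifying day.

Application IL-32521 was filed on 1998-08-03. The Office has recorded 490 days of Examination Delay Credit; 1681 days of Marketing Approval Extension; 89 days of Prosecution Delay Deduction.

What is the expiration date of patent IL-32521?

April 15, 2021

Base term: filing date + 17 years → 3 August 2015.
Examination Delay Credit: +490 days → 5 December 2016.
Marketing Approval Extension: +1681 days → 13 July 2021.
Prosecution Delay Deduction: −89 days → 15 April 2021.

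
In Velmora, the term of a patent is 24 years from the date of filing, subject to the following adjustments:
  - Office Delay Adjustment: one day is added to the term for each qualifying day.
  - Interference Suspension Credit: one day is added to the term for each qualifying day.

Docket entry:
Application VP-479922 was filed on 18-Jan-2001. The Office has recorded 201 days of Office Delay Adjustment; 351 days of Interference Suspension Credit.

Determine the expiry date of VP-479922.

Base term: filing date + 24 years → 18 January 2025.
Office Delay Adjustment: +201 days → 7 August 2025.
Interference Suspension Credit: +351 days → 24 July 2026.

2026-07-24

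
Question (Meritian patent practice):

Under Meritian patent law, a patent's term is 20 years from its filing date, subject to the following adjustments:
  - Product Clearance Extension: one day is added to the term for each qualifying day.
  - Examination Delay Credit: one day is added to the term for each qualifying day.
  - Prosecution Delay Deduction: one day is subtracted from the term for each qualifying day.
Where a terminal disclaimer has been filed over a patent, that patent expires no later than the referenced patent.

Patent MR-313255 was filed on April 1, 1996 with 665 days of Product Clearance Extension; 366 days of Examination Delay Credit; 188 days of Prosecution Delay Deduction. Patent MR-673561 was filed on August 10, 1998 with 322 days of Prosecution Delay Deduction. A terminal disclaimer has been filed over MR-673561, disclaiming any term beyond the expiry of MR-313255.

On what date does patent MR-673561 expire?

Natural term of MR-673561:
  Base: filing + 20 years → 10 August 2018.
  Prosecution Delay Deduction: −322 days → 22 September 2017.
Expiry of referenced patent MR-313255:
  Base: filing + 20 years → 1 April 2016.
  Product Clearance Extension: +665 days → 26 January 2018.
  Examination Delay Credit: +366 days → 27 January 2019.
  Prosecution Delay Deduction: −188 days → 23 July 2018.
Terminal disclaimer: MR-673561 expires on the earlier of 22 September 2017 and 23 July 2018.

2017-09-22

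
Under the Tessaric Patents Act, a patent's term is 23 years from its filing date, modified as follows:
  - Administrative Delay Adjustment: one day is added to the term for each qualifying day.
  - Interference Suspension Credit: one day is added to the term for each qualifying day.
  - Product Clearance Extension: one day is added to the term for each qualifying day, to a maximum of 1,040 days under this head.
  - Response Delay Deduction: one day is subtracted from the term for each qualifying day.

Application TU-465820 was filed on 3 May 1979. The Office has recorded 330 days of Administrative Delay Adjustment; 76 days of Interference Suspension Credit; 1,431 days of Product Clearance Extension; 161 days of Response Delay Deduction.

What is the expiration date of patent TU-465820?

2005-11-08

Base term: filing date + 23 years → 3 May 2002.
Administrative Delay Adjustment: +330 days → 29 March 2003.
Interference Suspension Credit: +76 days → 13 June 2003.
Product Clearance Extension: 1431 days claimed exceeds the 1040-day cap, so +1040 days → 18 April 2006.
Response Delay Deduction: −161 days → 8 November 2005.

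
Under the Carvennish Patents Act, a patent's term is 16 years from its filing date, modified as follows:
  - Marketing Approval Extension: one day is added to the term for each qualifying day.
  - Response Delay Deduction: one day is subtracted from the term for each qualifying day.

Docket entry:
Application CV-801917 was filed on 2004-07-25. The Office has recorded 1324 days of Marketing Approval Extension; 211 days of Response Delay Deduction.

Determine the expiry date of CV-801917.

2023-08-12

Base term: filing date + 16 years → 25 July 2020.
Marketing Approval Extension: +1324 days → 10 March 2024.
Response Delay Deduction: −211 days → 12 August 2023.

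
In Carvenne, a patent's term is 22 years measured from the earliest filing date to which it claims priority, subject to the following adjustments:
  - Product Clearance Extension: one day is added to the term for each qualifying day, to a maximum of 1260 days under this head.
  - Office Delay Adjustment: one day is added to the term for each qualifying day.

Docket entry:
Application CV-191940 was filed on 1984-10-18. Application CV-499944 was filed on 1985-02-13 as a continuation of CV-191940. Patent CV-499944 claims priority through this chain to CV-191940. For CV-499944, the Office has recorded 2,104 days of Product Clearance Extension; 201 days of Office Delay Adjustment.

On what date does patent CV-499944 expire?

2010-10-18

Earliest priority filing: 18 October 1984.
Base term: 18 October 1984 + 22 years → 18 October 2006.
Product Clearance Extension: 2104 days claimed exceeds the 1260-day cap, so +1260 days → 31 March 2010.
Office Delay Adjustment: +201 days → 18 October 2010.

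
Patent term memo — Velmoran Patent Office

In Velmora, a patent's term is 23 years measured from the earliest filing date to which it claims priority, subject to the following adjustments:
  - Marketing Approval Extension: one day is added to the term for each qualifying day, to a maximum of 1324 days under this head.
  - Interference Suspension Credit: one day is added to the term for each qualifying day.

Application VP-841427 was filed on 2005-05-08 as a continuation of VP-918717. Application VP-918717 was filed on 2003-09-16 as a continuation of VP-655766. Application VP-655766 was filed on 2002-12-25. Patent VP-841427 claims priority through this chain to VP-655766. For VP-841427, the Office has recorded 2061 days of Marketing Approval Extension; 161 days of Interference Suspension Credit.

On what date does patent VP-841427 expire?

Earliest priority filing: 25 December 2002.
Base term: 25 December 2002 + 23 years → 25 December 2025.
Marketing Approval Extension: 2061 days claimed exceeds the 1324-day cap, so +1324 days → 10 August 2029.
Interference Suspension Credit: +161 days → 18 January 2030.

January 18, 2030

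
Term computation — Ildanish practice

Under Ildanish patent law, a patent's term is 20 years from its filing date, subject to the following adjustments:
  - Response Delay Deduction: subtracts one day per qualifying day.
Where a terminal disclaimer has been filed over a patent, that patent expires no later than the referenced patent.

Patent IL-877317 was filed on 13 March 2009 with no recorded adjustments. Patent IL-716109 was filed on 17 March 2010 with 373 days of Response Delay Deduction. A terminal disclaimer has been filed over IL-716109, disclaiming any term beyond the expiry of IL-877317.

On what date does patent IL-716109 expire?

Natural term of IL-716109:
  Base: filing + 20 years → 17 March 2030.
  Response Delay Deduction: −373 days → 9 March 2029.
Expiry of referenced patent IL-877317:
  Base: filing + 20 years → 13 March 2029.
Terminal disclaimer: IL-716109 expires on the earlier of 9 March 2029 and 13 March 2029.

2029-03-09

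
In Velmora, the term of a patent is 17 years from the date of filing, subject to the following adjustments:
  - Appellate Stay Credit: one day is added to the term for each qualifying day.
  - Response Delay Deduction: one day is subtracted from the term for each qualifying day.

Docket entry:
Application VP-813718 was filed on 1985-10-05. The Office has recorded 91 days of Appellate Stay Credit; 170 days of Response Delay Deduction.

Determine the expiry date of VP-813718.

2002-07-18

Base term: filing date + 17 years → 5 October 2002.
Appellate Stay Credit: +91 days → 4 January 2003.
Response Delay Deduction: −170 days → 18 July 2002.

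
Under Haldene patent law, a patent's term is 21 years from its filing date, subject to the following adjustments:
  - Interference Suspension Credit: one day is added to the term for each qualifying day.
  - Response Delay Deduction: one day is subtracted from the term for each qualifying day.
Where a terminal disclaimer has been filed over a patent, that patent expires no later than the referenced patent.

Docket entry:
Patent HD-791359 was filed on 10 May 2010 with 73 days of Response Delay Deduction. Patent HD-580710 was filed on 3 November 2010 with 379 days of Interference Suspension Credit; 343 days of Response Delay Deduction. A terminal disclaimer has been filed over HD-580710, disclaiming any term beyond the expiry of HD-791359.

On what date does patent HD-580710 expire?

2031-02-26

Natural term of HD-580710:
  Base: filing + 21 years → 3 November 2031.
  Interference Suspension Credit: +379 days → 16 November 2032.
  Response Delay Deduction: −343 days → 9 December 2031.
Expiry of referenced patent HD-791359:
  Base: filing + 21 years → 10 May 2031.
  Response Delay Deduction: −73 days → 26 February 2031.
Terminal disclaimer: HD-580710 expires on the earlier of 9 December 2031 and 26 February 2031.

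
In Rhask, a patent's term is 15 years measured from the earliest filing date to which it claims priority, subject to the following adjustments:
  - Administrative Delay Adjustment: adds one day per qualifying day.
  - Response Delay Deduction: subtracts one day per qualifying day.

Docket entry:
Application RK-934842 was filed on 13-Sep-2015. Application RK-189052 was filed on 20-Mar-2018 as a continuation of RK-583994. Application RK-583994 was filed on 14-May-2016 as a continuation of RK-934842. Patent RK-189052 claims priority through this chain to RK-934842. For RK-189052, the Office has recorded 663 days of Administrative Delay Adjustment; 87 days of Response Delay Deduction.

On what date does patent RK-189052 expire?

April 11, 2032

Earliest priority filing: 13 September 2015.
Base term: 13 September 2015 + 15 years → 13 September 2030.
Administrative Delay Adjustment: +663 days → 7 July 2032.
Response Delay Deduction: −87 days → 11 April 2032.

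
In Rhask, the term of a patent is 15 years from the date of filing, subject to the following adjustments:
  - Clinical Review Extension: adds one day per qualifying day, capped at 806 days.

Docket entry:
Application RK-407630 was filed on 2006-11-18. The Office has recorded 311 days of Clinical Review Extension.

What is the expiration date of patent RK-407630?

Base term: filing date + 15 years → 18 November 2021.
Clinical Review Extension: 311 days (within the 806-day cap) → +311 days → 25 September 2022.

2022-09-25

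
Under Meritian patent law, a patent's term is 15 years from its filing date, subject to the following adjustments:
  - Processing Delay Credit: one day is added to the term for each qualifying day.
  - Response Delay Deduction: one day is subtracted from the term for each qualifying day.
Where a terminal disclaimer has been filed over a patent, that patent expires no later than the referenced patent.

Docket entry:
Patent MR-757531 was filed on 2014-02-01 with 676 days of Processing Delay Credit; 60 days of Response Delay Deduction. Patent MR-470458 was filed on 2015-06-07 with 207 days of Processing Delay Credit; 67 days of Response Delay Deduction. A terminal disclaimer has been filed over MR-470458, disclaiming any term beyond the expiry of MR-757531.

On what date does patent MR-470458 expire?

Natural term of MR-470458:
  Base: filing + 15 years → 7 June 2030.
  Processing Delay Credit: +207 days → 31 December 2030.
  Response Delay Deduction: −67 days → 25 October 2030.
Expiry of referenced patent MR-757531:
  Base: filing + 15 years → 1 February 2029.
  Processing Delay Credit: +676 days → 9 December 2030.
  Response Delay Deduction: −60 days → 10 October 2030.
Terminal disclaimer: MR-470458 expires on the earlier of 25 October 2030 and 10 October 2030.

2030-10-10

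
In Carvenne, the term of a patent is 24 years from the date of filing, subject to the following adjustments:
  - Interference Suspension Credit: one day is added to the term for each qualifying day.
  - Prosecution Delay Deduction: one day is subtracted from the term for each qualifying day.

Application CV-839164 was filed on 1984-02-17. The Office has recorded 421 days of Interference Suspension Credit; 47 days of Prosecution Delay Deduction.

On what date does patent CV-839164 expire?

February 25, 2009

Base term: filing date + 24 years → 17 February 2008.
Interference Suspension Credit: +421 days → 13 April 2009.
Prosecution Delay Deduction: −47 days → 25 February 2009.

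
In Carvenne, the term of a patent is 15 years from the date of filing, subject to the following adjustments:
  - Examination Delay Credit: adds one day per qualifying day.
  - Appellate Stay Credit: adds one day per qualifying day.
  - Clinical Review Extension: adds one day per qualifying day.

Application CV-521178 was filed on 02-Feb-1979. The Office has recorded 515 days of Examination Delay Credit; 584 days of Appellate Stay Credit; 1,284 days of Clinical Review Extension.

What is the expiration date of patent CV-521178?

August 12, 2000

Base term: filing date + 15 years → 2 February 1994.
Examination Delay Credit: +515 days → 2 July 1995.
Appellate Stay Credit: +584 days → 5 February 1997.
Clinical Review Extension: +1284 days → 12 August 2000.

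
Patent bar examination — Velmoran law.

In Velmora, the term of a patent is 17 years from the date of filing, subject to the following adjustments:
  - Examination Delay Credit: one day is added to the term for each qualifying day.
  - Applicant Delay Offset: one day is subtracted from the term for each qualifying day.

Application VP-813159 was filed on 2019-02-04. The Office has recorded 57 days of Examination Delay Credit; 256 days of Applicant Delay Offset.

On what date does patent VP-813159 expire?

July 20, 2035

Base term: filing date + 17 years → 4 February 2036.
Examination Delay Credit: +57 days → 1 April 2036.
Applicant Delay Offset: −256 days → 20 July 2035.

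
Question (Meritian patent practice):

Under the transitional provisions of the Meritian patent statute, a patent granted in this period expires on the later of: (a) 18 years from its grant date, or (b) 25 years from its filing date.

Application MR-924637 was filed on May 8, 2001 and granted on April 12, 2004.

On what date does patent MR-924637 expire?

(a) grant + 18 years → 12 April 2022.
(b) filing + 25 years → 8 May 2026.
Later of the two: 8 May 2026.

2026-05-08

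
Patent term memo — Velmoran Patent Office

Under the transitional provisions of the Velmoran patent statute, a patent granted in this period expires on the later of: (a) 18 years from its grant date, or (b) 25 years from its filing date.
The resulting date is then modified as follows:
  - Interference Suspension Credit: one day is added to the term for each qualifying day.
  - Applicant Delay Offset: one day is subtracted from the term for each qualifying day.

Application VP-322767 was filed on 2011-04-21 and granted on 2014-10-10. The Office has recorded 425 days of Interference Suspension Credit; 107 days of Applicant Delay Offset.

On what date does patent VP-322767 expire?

(a) grant + 18 years → 10 October 2032.
(b) filing + 25 years → 21 April 2036.
Later of the two: 21 April 2036.
Interference Suspension Credit: +425 days → 20 June 2037.
Applicant Delay Offset: −107 days → 5 March 2037.

2037-03-05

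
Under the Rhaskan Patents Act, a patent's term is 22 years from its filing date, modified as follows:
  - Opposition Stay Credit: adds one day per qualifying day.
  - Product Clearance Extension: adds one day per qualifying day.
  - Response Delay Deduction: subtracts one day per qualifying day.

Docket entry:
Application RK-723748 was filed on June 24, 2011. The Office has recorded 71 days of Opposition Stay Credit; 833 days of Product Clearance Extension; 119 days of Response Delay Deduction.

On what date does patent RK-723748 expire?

2035-08-18

Base term: filing date + 22 years → 24 June 2033.
Opposition Stay Credit: +71 days → 3 September 2033.
Product Clearance Extension: +833 days → 15 December 2035.
Response Delay Deduction: −119 days → 18 August 2035.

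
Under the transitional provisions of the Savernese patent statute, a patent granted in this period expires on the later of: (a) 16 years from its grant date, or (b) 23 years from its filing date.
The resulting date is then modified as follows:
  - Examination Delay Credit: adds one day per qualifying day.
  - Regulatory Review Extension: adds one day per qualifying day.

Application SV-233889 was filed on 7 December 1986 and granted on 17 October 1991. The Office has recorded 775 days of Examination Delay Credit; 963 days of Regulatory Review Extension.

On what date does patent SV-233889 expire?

(a) grant + 16 years → 17 October 2007.
(b) filing + 23 years → 7 December 2009.
Later of the two: 7 December 2009.
Examination Delay Credit: +775 days → 21 January 2012.
Regulatory Review Extension: +963 days → 10 September 2014.

2014-09-10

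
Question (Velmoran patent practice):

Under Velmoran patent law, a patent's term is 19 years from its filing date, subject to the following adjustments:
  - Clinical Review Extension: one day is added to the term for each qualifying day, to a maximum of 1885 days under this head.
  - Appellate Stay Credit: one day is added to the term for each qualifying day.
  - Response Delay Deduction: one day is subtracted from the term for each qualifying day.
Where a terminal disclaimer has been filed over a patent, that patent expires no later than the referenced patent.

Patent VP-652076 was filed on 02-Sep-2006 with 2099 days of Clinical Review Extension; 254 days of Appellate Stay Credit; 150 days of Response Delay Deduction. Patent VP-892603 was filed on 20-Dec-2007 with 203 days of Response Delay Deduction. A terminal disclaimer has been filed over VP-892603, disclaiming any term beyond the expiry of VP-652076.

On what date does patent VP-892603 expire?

Natural term of VP-892603:
  Base: filing + 19 years → 20 December 2026.
  Response Delay Deduction: −203 days → 31 May 2026.
Expiry of referenced patent VP-652076:
  Base: filing + 19 years → 2 September 2025.
  Clinical Review Extension: 2099 days claimed exceeds the 1885-day cap, so +1885 days → 31 October 2030.
  Appellate Stay Credit: +254 days → 12 July 2031.
  Response Delay Deduction: −150 days → 12 February 2031.
Terminal disclaimer: VP-892603 expires on the earlier of 31 May 2026 and 12 February 2031.

May 31, 2026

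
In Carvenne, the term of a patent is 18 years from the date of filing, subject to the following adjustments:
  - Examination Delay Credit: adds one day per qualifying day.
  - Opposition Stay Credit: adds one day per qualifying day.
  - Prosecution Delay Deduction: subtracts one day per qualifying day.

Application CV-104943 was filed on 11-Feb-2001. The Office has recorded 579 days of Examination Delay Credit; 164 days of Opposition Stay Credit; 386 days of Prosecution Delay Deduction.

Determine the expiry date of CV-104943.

Base term: filing date + 18 years → 11 February 2019.
Examination Delay Credit: +579 days → 12 September 2020.
Opposition Stay Credit: +164 days → 23 February 2021.
Prosecution Delay Deduction: −386 days → 3 February 2020.

2020-02-03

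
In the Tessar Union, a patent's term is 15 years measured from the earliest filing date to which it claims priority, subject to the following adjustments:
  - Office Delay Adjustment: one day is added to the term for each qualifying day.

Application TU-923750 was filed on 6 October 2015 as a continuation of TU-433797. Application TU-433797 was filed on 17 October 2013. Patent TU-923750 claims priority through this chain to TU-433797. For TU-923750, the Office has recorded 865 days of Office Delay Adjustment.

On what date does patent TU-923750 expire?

2031-03-01

Earliest priority filing: 17 October 2013.
Base term: 17 October 2013 + 15 years → 17 October 2028.
Office Delay Adjustment: +865 days → 1 March 2031.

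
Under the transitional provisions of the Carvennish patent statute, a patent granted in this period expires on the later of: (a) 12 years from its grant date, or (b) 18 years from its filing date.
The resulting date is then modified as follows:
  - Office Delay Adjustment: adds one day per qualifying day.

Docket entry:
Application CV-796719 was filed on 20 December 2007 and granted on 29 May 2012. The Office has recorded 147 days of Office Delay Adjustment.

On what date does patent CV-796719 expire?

2026-05-16

(a) grant + 12 years → 29 May 2024.
(b) filing + 18 years → 20 December 2025.
Later of the two: 20 December 2025.
Office Delay Adjustment: +147 days → 16 May 2026.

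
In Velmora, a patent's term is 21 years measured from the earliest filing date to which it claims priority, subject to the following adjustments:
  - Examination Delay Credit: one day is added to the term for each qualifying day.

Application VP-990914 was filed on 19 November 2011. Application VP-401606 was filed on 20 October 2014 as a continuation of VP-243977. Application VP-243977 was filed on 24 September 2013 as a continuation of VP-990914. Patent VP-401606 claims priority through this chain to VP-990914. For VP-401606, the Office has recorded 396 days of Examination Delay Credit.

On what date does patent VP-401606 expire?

Earliest priority filing: 19 November 2011.
Base term: 19 November 2011 + 21 years → 19 November 2032.
Examination Delay Credit: +396 days → 20 December 2033.

December 20, 2033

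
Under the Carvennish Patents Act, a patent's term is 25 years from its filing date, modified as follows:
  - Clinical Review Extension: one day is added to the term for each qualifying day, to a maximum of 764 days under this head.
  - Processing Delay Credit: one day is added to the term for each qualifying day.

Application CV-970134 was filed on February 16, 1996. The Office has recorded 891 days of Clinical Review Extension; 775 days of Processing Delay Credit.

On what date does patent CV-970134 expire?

May 5, 2025

Base term: filing date + 25 years → 16 February 2021.
Clinical Review Extension: 891 days claimed exceeds the 764-day cap, so +764 days → 22 March 2023.
Processing Delay Credit: +775 days → 5 May 2025.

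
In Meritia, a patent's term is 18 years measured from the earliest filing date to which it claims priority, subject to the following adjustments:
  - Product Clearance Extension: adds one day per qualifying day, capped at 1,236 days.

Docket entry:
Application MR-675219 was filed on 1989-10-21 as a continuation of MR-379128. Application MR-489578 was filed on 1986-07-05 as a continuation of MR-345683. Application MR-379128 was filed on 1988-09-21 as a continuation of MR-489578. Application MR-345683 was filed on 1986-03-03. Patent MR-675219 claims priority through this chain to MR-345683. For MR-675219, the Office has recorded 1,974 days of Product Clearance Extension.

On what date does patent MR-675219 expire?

Earliest priority filing: 3 March 1986.
Base term: 3 March 1986 + 18 years → 3 March 2004.
Product Clearance Extension: 1974 days claimed exceeds the 1236-day cap, so +1236 days → 22 July 2007.

2007-07-22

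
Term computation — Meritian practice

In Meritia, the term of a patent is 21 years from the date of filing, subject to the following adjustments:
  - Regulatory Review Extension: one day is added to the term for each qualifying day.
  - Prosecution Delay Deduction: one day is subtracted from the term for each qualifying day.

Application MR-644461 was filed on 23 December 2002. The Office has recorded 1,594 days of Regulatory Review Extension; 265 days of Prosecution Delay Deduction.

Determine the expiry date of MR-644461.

Base term: filing date + 21 years → 23 December 2023.
Regulatory Review Extension: +1594 days → 4 May 2028.
Prosecution Delay Deduction: −265 days → 13 August 2027.

August 13, 2027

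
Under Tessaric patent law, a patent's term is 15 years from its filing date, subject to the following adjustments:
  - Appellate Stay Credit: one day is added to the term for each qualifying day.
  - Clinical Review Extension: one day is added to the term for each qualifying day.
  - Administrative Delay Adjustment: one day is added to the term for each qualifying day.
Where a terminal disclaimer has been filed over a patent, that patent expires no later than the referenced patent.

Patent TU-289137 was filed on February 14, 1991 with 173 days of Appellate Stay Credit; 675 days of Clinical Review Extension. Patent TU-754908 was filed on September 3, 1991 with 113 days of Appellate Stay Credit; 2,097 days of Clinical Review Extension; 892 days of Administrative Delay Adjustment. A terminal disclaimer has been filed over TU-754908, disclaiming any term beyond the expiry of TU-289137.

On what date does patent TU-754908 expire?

Natural term of TU-754908:
  Base: filing + 15 years → 3 September 2006.
  Appellate Stay Credit: +113 days → 25 December 2006.
  Clinical Review Extension: +2097 days → 21 September 2012.
  Administrative Delay Adjustment: +892 days → 2 March 2015.
Expiry of referenced patent TU-289137:
  Base: filing + 15 years → 14 February 2006.
  Appellate Stay Credit: +173 days → 6 August 2006.
  Clinical Review Extension: +675 days → 11 June 2008.
Terminal disclaimer: TU-754908 expires on the earlier of 2 March 2015 and 11 June 2008.

June 11, 2008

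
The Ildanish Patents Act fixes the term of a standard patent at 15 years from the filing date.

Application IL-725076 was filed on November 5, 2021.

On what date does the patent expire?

Filing date + 15 years → 5 November 2036.

2036-11-05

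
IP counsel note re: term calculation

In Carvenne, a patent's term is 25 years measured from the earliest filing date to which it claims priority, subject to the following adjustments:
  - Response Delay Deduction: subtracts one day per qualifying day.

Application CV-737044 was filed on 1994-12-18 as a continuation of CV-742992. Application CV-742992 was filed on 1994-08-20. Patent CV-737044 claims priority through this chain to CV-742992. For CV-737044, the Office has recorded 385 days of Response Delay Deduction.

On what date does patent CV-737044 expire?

Earliest priority filing: 20 August 1994.
Base term: 20 August 1994 + 25 years → 20 August 2019.
Response Delay Deduction: −385 days → 31 July 2018.

July 31, 2018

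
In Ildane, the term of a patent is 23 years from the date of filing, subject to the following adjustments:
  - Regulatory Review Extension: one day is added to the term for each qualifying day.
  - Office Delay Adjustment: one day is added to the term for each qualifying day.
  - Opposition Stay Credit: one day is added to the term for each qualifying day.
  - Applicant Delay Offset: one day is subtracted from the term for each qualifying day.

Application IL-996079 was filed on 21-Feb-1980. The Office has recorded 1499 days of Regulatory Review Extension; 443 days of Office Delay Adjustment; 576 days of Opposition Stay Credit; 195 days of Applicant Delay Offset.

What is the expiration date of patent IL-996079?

Base term: filing date + 23 years → 21 February 2003.
Regulatory Review Extension: +1499 days → 31 March 2007.
Office Delay Adjustment: +443 days → 16 June 2008.
Opposition Stay Credit: +576 days → 13 January 2010.
Applicant Delay Offset: −195 days → 2 July 2009.

2009-07-02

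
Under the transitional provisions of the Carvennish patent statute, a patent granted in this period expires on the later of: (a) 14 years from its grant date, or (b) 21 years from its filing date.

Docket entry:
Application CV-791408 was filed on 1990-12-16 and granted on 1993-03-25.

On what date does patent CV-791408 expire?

(a) grant + 14 years → 25 March 2007.
(b) filing + 21 years → 16 December 2011.
Later of the two: 16 December 2011.

December 16, 2011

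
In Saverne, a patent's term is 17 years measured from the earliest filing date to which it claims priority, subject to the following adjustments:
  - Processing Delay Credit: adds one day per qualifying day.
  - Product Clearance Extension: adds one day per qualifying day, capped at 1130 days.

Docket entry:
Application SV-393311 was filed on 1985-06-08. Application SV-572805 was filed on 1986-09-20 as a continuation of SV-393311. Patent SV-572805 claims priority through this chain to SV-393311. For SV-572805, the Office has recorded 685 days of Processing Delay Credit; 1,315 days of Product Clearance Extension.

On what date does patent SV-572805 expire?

Earliest priority filing: 8 June 1985.
Base term: 8 June 1985 + 17 years → 8 June 2002.
Processing Delay Credit: +685 days → 23 April 2004.
Product Clearance Extension: 1315 days claimed exceeds the 1130-day cap, so +1130 days → 28 May 2007.

2007-05-28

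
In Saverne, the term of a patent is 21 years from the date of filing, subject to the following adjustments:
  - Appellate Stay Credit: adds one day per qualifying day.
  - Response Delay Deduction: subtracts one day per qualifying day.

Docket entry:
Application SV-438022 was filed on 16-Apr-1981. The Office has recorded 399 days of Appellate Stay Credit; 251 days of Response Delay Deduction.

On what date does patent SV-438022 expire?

Base term: filing date + 21 years → 16 April 2002.
Appellate Stay Credit: +399 days → 20 May 2003.
Response Delay Deduction: −251 days → 11 September 2002.

2002-09-11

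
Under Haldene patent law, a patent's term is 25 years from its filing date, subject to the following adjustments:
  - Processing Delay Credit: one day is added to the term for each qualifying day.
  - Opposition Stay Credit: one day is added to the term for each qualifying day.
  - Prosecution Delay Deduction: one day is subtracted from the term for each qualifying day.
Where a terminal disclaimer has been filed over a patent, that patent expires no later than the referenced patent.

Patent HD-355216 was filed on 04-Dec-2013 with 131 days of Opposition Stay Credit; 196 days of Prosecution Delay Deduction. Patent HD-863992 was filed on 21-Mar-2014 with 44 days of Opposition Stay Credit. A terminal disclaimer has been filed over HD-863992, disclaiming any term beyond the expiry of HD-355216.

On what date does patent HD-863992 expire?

September 30, 2038

Natural term of HD-863992:
  Base: filing + 25 years → 21 March 2039.
  Opposition Stay Credit: +44 days → 4 May 2039.
Expiry of referenced patent HD-355216:
  Base: filing + 25 years → 4 December 2038.
  Opposition Stay Credit: +131 days → 14 April 2039.
  Prosecution Delay Deduction: −196 days → 30 September 2038.
Terminal disclaimer: HD-863992 expires on the earlier of 4 May 2039 and 30 September 2038.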